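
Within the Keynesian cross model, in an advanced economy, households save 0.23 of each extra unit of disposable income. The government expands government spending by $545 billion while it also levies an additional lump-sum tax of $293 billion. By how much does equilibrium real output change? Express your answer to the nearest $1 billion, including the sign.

MPC = 1 − MPS = 1 − 0.23 = 0.77.
Expenditure multiplier = 1/(1 − MPC) = 1/(1 − 0.77) = 1/0.23 ≈ 4.348.
ΔG contributes k·ΔG = (+$545 billion) / 0.23 ≈ +$2,369.6 billion.
ΔT of +$293 billion changes first-round spending by −c·ΔT = −$225.61 billion, contributing k·(−c·ΔT) = (−$225.61 billion) / 0.23 ≈ −$980.9 billion.
Net ΔY = k(ΔG − c·ΔT) = (+$319.39 billion) / 0.23 ≈ +$1,389 billion.

+$1,389 billion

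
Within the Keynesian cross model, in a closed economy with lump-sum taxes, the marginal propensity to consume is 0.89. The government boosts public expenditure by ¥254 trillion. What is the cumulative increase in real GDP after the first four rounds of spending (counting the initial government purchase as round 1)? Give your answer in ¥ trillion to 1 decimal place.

Round 1 adds ΔG = ¥254 trillion; each later round is MPC = 0.89 times the previous.
After 4 rounds: 254 + 226.06 + 201.1934 + 179.062126 = ΔG·(1 − c^4)/(1 − c) = 254 × (1 − 0.62742241)/0.11 ≈ ¥860.3 trillion.

¥860.3 trillion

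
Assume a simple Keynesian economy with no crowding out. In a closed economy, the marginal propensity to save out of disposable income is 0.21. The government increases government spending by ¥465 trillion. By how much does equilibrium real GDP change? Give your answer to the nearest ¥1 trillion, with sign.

MPC = 1 − MPS = 1 − 0.21 = 0.79.
Government-spending multiplier = 1/(1 − MPC) = 1/(1 − 0.79) = 1/0.21 ≈ 4.762.
ΔY = k × ΔG = (+¥465 trillion) / 0.21 ≈ +¥2,214 trillion.

+¥2,214 trillion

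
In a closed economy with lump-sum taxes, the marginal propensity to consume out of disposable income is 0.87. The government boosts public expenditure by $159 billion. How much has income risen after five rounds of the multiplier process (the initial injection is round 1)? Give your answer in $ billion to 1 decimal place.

$613.5 billion

Round 1 adds ΔG = $159 billion; each later round is MPC = 0.87 times the previous.
After 5 rounds: 159 + 138.33 + 120.3471 + 104.701977 + 91.09071999 = ΔG·(1 − c^5)/(1 − c) = 159 × (1 − 0.4984209207)/0.13 ≈ $613.5 billion.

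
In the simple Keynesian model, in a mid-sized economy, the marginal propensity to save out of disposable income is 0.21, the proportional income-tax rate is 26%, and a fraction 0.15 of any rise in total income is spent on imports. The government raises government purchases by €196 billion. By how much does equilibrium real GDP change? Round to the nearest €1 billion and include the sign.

+€347 billion

MPC = 1 − MPS = 1 − 0.21 = 0.79.
Expenditure multiplier = 1/(1 − c(1−t) + m) = 1/(1 − 0.79×0.74 + 0.15) = 1/0.5654 ≈ 1.769.
ΔY = k × ΔG = (+€196 billion) / 0.5654 ≈ +€347 billion.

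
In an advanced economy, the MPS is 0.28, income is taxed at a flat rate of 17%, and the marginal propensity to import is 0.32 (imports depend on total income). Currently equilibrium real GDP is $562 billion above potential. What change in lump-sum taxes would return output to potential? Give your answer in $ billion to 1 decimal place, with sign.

+$563.9 billion

MPC = 1 − MPS = 1 − 0.28 = 0.72.
Spending multiplier = 1/(1 − c(1−t) + m) = 1/(1 − 0.72×0.83 + 0.32) = 1/0.7224 ≈ 1.384.
Tax multiplier = −c·k = −0.72/0.7224 ≈ −0.997. Need ΔY = −$562 billion, so ΔT = ΔY/(−c·k) = −(−$562 billion) × 0.7224 / 0.72 ≈ +$563.9 billion.
The government should raise lump-sum taxes by $563.9 billion.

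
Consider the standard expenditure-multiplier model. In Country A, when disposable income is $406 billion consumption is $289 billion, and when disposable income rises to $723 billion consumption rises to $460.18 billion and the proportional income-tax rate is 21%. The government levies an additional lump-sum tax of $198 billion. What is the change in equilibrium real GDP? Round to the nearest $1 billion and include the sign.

−$186 billion

MPC = ΔC/ΔYd = (460.18 − 289)/(723 − 406) = 171.18/317 = 0.54.
A lump-sum tax change of +$198 billion shifts disposable income by −$198 billion; first-round consumption changes by −c × ΔT = −0.54 × (+$198 billion) = −$106.92 billion.
Expenditure multiplier = 1/(1 − c(1−t)) = 1/(1 − 0.54×0.79) = 1/0.5734 ≈ 1.744.
The tax multiplier is −c × k ≈ −0.942, so ΔY = k × (−c·ΔT) = (−$106.92 billion) / 0.5734 ≈ −$186 billion.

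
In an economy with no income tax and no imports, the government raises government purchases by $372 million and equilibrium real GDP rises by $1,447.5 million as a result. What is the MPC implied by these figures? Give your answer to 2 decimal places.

0.74

Implied spending multiplier k = ΔY/ΔG = 1,447.5/372 ≈ 3.8911.
Since k = 1/(1 − MPC), MPC = 1 − 1/k = 1 − ΔG/ΔY = 1 − 372/1,447.5 ≈ 0.74.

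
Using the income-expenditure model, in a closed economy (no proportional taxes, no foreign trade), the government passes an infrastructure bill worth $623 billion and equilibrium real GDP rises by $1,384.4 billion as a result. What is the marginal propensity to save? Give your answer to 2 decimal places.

Implied spending multiplier k = ΔY/ΔG = 1,384.4/623 ≈ 2.2222.
Since k = 1/(1 − MPC), MPC = 1 − 1/k = 1 − ΔG/ΔY = 1 − 623/1,384.4 ≈ 0.55.
MPS = 1 − MPC = 0.45.

0.45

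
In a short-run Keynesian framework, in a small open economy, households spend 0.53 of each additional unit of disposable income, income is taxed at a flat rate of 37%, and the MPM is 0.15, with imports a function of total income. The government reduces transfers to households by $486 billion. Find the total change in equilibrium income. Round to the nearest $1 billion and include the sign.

−$316 billion

The transfer change shifts disposable income by −$486 billion, so first-round consumption changes by c·ΔTR = 0.53 × (−$486 billion) = −$257.58 billion.
Expenditure multiplier = 1/(1 − c(1−t) + m) = 1/(1 − 0.53×0.63 + 0.15) = 1/0.8161 ≈ 1.225.
The transfer multiplier is c × k ≈ 0.649, so ΔY = k × (c·ΔTR) = (−$257.58 billion) / 0.8161 ≈ −$316 billion.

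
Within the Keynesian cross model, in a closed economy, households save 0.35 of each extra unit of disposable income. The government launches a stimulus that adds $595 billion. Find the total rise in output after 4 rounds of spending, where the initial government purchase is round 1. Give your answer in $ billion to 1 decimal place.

MPC = 1 − MPS = 1 − 0.35 = 0.65.
Round 1 adds ΔG = $595 billion; each later round is MPC = 0.65 times the previous.
After 4 rounds: 595 + 386.75 + 251.3875 + 163.401875 = ΔG·(1 − c^4)/(1 − c) = 595 × (1 − 0.17850625)/0.35 ≈ $1,396.5 billion.

$1,396.5 billion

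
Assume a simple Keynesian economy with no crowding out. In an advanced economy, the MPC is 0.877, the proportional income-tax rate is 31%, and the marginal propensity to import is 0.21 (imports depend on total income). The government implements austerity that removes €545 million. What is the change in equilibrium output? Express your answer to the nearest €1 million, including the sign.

Government-spending multiplier = 1/(1 − c(1−t) + m) = 1/(1 − 0.877×0.69 + 0.21) = 1/0.60487 ≈ 1.653.
ΔY = k × ΔG = (−€545 million) / 0.60487 ≈ −€901 million.

−€901 million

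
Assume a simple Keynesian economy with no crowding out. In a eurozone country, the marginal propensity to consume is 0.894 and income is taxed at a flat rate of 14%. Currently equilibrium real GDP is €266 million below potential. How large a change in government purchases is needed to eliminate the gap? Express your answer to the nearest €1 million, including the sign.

+€61 million

Spending multiplier = 1/(1 − c(1−t)) = 1/(1 − 0.894×0.86) = 1/0.23116 ≈ 4.326.
Need ΔY = +€266 million, so ΔG = ΔY/k = (+€266 million) × 0.23116 ≈ +€61 million.
The government should increase government purchases by €61 million.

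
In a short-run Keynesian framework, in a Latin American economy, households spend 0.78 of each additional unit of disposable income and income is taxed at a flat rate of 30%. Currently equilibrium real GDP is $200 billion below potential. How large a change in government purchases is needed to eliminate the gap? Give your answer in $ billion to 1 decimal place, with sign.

+$90.8 billion

Spending multiplier = 1/(1 − c(1−t)) = 1/(1 − 0.78×0.7) = 1/0.454 ≈ 2.203.
Need ΔY = +$200 billion, so ΔG = ΔY/k = (+$200 billion) × 0.454 = +$90.8 billion.
The government should increase government purchases by $90.8 billion.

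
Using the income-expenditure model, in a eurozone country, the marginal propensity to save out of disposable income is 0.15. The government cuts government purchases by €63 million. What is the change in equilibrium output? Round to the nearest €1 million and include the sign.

MPC = 1 − MPS = 1 − 0.15 = 0.85.
Spending multiplier = 1/(1 − MPC) = 1/(1 − 0.85) = 1/0.15 ≈ 6.667.
ΔY = k × ΔG = (−€63 million) / 0.15 = −€420 million.

−€420 million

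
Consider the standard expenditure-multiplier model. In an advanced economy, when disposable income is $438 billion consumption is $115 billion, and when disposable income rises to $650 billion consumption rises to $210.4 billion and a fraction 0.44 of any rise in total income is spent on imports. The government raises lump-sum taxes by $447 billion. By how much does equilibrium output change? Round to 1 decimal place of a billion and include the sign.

−$203.2 billion

MPC = ΔC/ΔYd = (210.4 − 115)/(650 − 438) = 95.4/212 = 0.45.
A lump-sum tax change of +$447 billion shifts disposable income by −$447 billion; first-round consumption changes by −c × ΔT = −0.45 × (+$447 billion) = −$201.15 billion.
Expenditure multiplier = 1/(1 − c + m) = 1/(1 − 0.45 + 0.44) = 1/0.99 ≈ 1.01.
The tax multiplier is −c × k ≈ −0.455, so ΔY = k × (−c·ΔT) = (−$201.15 billion) / 0.99 ≈ −$203.2 billion.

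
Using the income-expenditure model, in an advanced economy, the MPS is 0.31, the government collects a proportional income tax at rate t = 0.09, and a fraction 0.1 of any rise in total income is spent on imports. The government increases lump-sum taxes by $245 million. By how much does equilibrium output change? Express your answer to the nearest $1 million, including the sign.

MPC = 1 − MPS = 1 − 0.31 = 0.69.
A lump-sum tax change of +$245 million shifts disposable income by −$245 million; first-round consumption changes by −c × ΔT = −0.69 × (+$245 million) = −$169.05 million.
Expenditure multiplier = 1/(1 − c(1−t) + m) = 1/(1 − 0.69×0.91 + 0.1) = 1/0.4721 ≈ 2.118.
The tax multiplier is −c × k ≈ −1.462, so ΔY = k × (−c·ΔT) = (−$169.05 million) / 0.4721 ≈ −$358 million.

−$358 million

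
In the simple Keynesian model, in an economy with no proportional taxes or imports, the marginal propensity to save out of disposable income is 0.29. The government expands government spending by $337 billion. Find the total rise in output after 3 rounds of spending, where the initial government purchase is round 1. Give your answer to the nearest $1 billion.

MPC = 1 − MPS = 1 − 0.29 = 0.71.
Round 1 adds ΔG = $337 billion; each later round is MPC = 0.71 times the previous.
After 3 rounds: 337 + 239.27 + 169.8817 = ΔG·(1 − c^3)/(1 − c) = 337 × (1 − 0.357911)/0.29 ≈ $746 billion.

$746 billion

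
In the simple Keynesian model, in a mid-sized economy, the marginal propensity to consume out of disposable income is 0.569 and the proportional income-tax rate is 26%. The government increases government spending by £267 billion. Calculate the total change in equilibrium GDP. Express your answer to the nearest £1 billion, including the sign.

+£461 billion

Government-spending multiplier = 1/(1 − c(1−t)) = 1/(1 − 0.569×0.74) = 1/0.57894 ≈ 1.727.
ΔY = k × ΔG = (+£267 billion) / 0.57894 ≈ +£461 billion.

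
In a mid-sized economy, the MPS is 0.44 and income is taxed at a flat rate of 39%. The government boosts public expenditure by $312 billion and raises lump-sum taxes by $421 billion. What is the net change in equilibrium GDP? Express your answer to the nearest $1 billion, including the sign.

+$116 billion

MPC = 1 − MPS = 1 − 0.44 = 0.56.
Expenditure multiplier = 1/(1 − c(1−t)) = 1/(1 − 0.56×0.61) = 1/0.6584 ≈ 1.519.
ΔG contributes k·ΔG = (+$312 billion) / 0.6584 ≈ +$473.9 billion.
ΔT of +$421 billion changes first-round spending by −c·ΔT = −$235.76 billion, contributing k·(−c·ΔT) = (−$235.76 billion) / 0.6584 ≈ −$358.1 billion.
Net ΔY = k(ΔG − c·ΔT) = (+$76.24 billion) / 0.6584 ≈ +$116 billion.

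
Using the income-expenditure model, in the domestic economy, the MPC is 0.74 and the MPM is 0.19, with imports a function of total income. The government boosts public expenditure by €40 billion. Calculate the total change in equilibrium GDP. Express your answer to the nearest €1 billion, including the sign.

+€89 billion

Expenditure multiplier = 1/(1 − c + m) = 1/(1 − 0.74 + 0.19) = 1/0.45 ≈ 2.222.
ΔY = k × ΔG = (+€40 billion) / 0.45 ≈ +€89 billion.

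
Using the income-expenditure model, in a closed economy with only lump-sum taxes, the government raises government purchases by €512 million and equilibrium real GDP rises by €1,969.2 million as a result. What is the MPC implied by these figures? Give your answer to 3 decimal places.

Implied spending multiplier k = ΔY/ΔG = 1,969.2/512 ≈ 3.8461.
Since k = 1/(1 − MPC), MPC = 1 − 1/k = 1 − ΔG/ΔY = 1 − 512/1,969.2 ≈ 0.740.

0.740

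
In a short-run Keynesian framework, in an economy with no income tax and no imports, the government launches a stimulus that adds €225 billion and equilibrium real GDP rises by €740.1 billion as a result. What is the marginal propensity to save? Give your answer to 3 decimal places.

Implied spending multiplier k = ΔY/ΔG = 740.1/225 ≈ 3.2893.
Since k = 1/(1 − MPC), MPC = 1 − 1/k = 1 − ΔG/ΔY = 1 − 225/740.1 ≈ 0.696.
MPS = 1 − MPC = 0.304.

0.304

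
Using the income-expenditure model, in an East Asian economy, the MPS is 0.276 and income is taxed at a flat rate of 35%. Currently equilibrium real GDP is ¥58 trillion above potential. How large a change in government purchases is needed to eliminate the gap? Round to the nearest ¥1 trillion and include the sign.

MPC = 1 − MPS = 1 − 0.276 = 0.724.
Spending multiplier = 1/(1 − c(1−t)) = 1/(1 − 0.724×0.65) = 1/0.5294 ≈ 1.889.
Need ΔY = −¥58 trillion, so ΔG = ΔY/k = (−¥58 trillion) × 0.5294 ≈ −¥31 trillion.
The government should cut government purchases by ¥31 trillion.

−¥31 trillion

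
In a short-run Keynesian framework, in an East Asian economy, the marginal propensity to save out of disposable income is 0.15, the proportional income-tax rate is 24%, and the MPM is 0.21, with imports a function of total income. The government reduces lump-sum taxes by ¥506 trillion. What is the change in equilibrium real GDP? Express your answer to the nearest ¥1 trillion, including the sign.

MPC = 1 − MPS = 1 − 0.15 = 0.85.
A lump-sum tax change of −¥506 trillion shifts disposable income by +¥506 trillion; first-round consumption changes by −c × ΔT = −0.85 × (−¥506 trillion) = +¥430.1 trillion.
Expenditure multiplier = 1/(1 − c(1−t) + m) = 1/(1 − 0.85×0.76 + 0.21) = 1/0.564 ≈ 1.773.
The tax multiplier is −c × k ≈ −1.507, so ΔY = k × (−c·ΔT) = (+¥430.1 trillion) / 0.564 ≈ +¥763 trillion.

+¥763 trillion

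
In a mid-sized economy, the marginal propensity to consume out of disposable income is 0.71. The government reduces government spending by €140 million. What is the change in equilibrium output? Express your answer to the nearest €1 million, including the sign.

Spending multiplier = 1/(1 − MPC) = 1/(1 − 0.71) = 1/0.29 ≈ 3.448.
ΔY = k × ΔG = (−€140 million) / 0.29 ≈ −€483 million.

−€483 million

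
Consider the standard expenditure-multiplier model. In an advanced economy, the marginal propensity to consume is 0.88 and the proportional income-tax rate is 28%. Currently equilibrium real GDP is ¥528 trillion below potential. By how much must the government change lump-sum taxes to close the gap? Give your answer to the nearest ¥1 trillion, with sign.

−¥220 trillion

Spending multiplier = 1/(1 − c(1−t)) = 1/(1 − 0.88×0.72) = 1/0.3664 ≈ 2.729.
Tax multiplier = −c·k = −0.88/0.3664 ≈ −2.402. Need ΔY = +¥528 trillion, so ΔT = ΔY/(−c·k) = −(+¥528 trillion) × 0.3664 / 0.88 ≈ −¥220 trillion.
The government should cut lump-sum taxes by ¥220 trillion.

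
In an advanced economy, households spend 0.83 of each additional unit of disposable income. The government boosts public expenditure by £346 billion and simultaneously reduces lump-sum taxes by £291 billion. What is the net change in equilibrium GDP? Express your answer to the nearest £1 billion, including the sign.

Expenditure multiplier = 1/(1 − MPC) = 1/(1 − 0.83) = 1/0.17 ≈ 5.882.
ΔG contributes k·ΔG = (+£346 billion) / 0.17 ≈ +£2,035.3 billion.
ΔT of −£291 billion changes first-round spending by −c·ΔT = +£241.53 billion, contributing k·(−c·ΔT) = (+£241.53 billion) / 0.17 ≈ +£1,420.8 billion.
Net ΔY = k(ΔG − c·ΔT) = (+£587.53 billion) / 0.17 ≈ +£3,456 billion.

+£3,456 billion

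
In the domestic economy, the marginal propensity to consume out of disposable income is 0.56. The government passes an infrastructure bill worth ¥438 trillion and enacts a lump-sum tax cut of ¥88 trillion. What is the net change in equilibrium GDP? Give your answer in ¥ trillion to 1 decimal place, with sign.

Expenditure multiplier = 1/(1 − MPC) = 1/(1 − 0.56) = 1/0.44 ≈ 2.273.
ΔG contributes k·ΔG = (+¥438 trillion) / 0.44 ≈ +¥995.5 trillion.
ΔT of −¥88 trillion changes first-round spending by −c·ΔT = +¥49.28 trillion, contributing k·(−c·ΔT) = (+¥49.28 trillion) / 0.44 = +¥112 trillion.
Net ΔY = k(ΔG − c·ΔT) = (+¥487.28 trillion) / 0.44 ≈ +¥1,107.5 trillion.

+¥1,107.5 trillion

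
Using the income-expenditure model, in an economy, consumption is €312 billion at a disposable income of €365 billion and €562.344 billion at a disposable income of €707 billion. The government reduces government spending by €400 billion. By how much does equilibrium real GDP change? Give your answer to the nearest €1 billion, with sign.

−€1,493 billion

MPC = ΔC/ΔYd = (562.344 − 312)/(707 − 365) = 250.344/342 = 0.732.
Expenditure multiplier = 1/(1 − MPC) = 1/(1 − 0.732) = 1/0.268 ≈ 3.731.
ΔY = k × ΔG = (−€400 billion) / 0.268 ≈ −€1,493 billion.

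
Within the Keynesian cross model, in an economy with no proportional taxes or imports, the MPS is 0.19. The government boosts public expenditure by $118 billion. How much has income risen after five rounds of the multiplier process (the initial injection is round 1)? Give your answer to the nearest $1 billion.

MPC = 1 − MPS = 1 − 0.19 = 0.81.
Round 1 adds ΔG = $118 billion; each later round is MPC = 0.81 times the previous.
After 5 rounds: 118 + 95.58 + 77.4198 + 62.710038 + 50.79513078 = ΔG·(1 − c^5)/(1 − c) = 118 × (1 − 0.3486784401)/0.19 ≈ $405 billion.

$405 billion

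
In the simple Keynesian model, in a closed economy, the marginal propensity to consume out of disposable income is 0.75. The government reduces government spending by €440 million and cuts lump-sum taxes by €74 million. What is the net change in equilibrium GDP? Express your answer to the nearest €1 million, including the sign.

Expenditure multiplier = 1/(1 − MPC) = 1/(1 − 0.75) = 1/0.25 = 4.
ΔG contributes k·ΔG = (−€440 million) / 0.25 = −€1,760 million.
ΔT of −€74 million changes first-round spending by −c·ΔT = +€55.5 million, contributing k·(−c·ΔT) = (+€55.5 million) / 0.25 = +€222 million.
Net ΔY = k(ΔG − c·ΔT) = (−€384.5 million) / 0.25 = −€1,538 million.

−€1,538 million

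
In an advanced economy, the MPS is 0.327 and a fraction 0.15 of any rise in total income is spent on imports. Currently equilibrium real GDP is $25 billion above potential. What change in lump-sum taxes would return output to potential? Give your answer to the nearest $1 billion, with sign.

+$18 billion

MPC = 1 − MPS = 1 − 0.327 = 0.673.
Spending multiplier = 1/(1 − c + m) = 1/(1 − 0.673 + 0.15) = 1/0.477 ≈ 2.096.
Tax multiplier = −c·k = −0.673/0.477 ≈ −1.411. Need ΔY = −$25 billion, so ΔT = ΔY/(−c·k) = −(−$25 billion) × 0.477 / 0.673 ≈ +$18 billion.
The government should raise lump-sum taxes by $18 billion.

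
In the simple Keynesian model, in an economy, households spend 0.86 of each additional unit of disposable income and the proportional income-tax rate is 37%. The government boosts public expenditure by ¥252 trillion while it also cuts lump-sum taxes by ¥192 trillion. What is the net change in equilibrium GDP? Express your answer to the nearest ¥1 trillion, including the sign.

Expenditure multiplier = 1/(1 − c(1−t)) = 1/(1 − 0.86×0.63) = 1/0.4582 ≈ 2.182.
ΔG contributes k·ΔG = (+¥252 trillion) / 0.4582 ≈ +¥550 trillion.
ΔT of −¥192 trillion changes first-round spending by −c·ΔT = +¥165.12 trillion, contributing k·(−c·ΔT) = (+¥165.12 trillion) / 0.4582 ≈ +¥360.4 trillion.
Net ΔY = k(ΔG − c·ΔT) = (+¥417.12 trillion) / 0.4582 ≈ +¥910 trillion.

+¥910 trillion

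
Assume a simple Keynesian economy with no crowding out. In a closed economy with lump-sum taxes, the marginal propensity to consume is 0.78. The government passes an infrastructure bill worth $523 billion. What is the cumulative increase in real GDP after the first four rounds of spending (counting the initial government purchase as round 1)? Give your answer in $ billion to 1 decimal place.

Round 1 adds ΔG = $523 billion; each later round is MPC = 0.78 times the previous.
After 4 rounds: 523 + 407.94 + 318.1932 + 248.190696 = ΔG·(1 − c^4)/(1 − c) = 523 × (1 − 0.37015056)/0.22 ≈ $1,497.3 billion.

$1,497.3 billion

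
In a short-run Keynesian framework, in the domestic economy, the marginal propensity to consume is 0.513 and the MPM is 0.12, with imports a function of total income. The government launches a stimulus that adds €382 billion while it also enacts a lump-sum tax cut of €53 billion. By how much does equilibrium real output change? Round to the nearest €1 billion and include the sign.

Expenditure multiplier = 1/(1 − c + m) = 1/(1 − 0.513 + 0.12) = 1/0.607 ≈ 1.647.
ΔG contributes k·ΔG = (+€382 billion) / 0.607 ≈ +€629.3 billion.
ΔT of −€53 billion changes first-round spending by −c·ΔT = +€27.189 billion, contributing k·(−c·ΔT) = (+€27.189 billion) / 0.607 ≈ +€44.8 billion.
Net ΔY = k(ΔG − c·ΔT) = (+€409.189 billion) / 0.607 ≈ +€674 billion.

+€674 billion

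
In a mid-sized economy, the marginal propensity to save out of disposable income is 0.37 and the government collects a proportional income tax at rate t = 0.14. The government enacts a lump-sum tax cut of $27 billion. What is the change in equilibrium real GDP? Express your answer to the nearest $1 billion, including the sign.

+$37 billion

MPC = 1 − MPS = 1 − 0.37 = 0.63.
A lump-sum tax change of −$27 billion shifts disposable income by +$27 billion; first-round consumption changes by −c × ΔT = −0.63 × (−$27 billion) = +$17.01 billion.
Expenditure multiplier = 1/(1 − c(1−t)) = 1/(1 − 0.63×0.86) = 1/0.4582 ≈ 2.182.
The tax multiplier is −c × k ≈ −1.375, so ΔY = k × (−c·ΔT) = (+$17.01 billion) / 0.4582 ≈ +$37 billion.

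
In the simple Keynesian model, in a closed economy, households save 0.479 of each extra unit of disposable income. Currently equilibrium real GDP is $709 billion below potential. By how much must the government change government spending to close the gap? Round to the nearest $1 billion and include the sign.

MPC = 1 − MPS = 1 − 0.479 = 0.521.
Spending multiplier = 1/(1 − MPC) = 1/(1 − 0.521) = 1/0.479 ≈ 2.088.
Need ΔY = +$709 billion, so ΔG = ΔY/k = (+$709 billion) × 0.479 ≈ +$340 billion.
The government should increase government spending by $340 billion.

+$340 billion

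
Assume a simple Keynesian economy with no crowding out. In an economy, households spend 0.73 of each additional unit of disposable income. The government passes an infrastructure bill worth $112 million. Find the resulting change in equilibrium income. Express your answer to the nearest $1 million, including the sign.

+$415 million

Expenditure multiplier = 1/(1 − MPC) = 1/(1 − 0.73) = 1/0.27 ≈ 3.704.
ΔY = k × ΔG = (+$112 million) / 0.27 ≈ +$415 million.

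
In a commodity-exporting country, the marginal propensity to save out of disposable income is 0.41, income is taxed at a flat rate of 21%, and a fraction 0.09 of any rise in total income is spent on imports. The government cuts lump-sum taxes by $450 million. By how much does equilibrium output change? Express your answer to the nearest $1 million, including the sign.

+$426 million

MPC = 1 − MPS = 1 − 0.41 = 0.59.
A lump-sum tax change of −$450 million shifts disposable income by +$450 million; first-round consumption changes by −c × ΔT = −0.59 × (−$450 million) = +$265.5 million.
Expenditure multiplier = 1/(1 − c(1−t) + m) = 1/(1 − 0.59×0.79 + 0.09) = 1/0.6239 ≈ 1.603.
The tax multiplier is −c × k ≈ −0.946, so ΔY = k × (−c·ΔT) = (+$265.5 million) / 0.6239 ≈ +$426 million.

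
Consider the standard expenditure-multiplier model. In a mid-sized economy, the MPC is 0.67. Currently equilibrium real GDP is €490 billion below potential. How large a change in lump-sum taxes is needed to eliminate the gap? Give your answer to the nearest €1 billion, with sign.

−€241 billion

Spending multiplier = 1/(1 − MPC) = 1/(1 − 0.67) = 1/0.33 ≈ 3.03.
Tax multiplier = −c·k = −0.67/0.33 ≈ −2.03. Need ΔY = +€490 billion, so ΔT = ΔY/(−c·k) = −(+€490 billion) × 0.33 / 0.67 ≈ −€241 billion.
The government should cut lump-sum taxes by €241 billion.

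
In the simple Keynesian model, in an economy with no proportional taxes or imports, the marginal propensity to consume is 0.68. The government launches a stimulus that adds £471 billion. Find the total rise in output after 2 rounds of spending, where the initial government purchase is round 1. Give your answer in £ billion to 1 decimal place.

Round 1 adds ΔG = £471 billion; each later round is MPC = 0.68 times the previous.
After 2 rounds: 471 + 320.28 = ΔG·(1 − c^2)/(1 − c) = 471 × (1 − 0.4624)/0.32 ≈ £791.3 billion.

£791.3 billion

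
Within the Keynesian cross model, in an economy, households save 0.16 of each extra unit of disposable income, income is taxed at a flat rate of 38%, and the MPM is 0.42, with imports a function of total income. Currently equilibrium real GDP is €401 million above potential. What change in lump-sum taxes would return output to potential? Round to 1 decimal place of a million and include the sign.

MPC = 1 − MPS = 1 − 0.16 = 0.84.
Spending multiplier = 1/(1 − c(1−t) + m) = 1/(1 − 0.84×0.62 + 0.42) = 1/0.8992 ≈ 1.112.
Tax multiplier = −c·k = −0.84/0.8992 ≈ −0.934. Need ΔY = −€401 million, so ΔT = ΔY/(−c·k) = −(−€401 million) × 0.8992 / 0.84 ≈ +€429.3 million.
The government should raise lump-sum taxes by €429.3 million.

+€429.3 million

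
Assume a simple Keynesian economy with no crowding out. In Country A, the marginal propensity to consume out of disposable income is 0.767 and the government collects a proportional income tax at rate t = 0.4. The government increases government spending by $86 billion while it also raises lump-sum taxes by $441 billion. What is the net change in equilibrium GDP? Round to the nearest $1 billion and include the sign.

Expenditure multiplier = 1/(1 − c(1−t)) = 1/(1 − 0.767×0.6) = 1/0.5398 ≈ 1.853.
ΔG contributes k·ΔG = (+$86 billion) / 0.5398 ≈ +$159.3 billion.
ΔT of +$441 billion changes first-round spending by −c·ΔT = −$338.247 billion, contributing k·(−c·ΔT) = (−$338.247 billion) / 0.5398 ≈ −$626.6 billion.
Net ΔY = k(ΔG − c·ΔT) = (−$252.247 billion) / 0.5398 ≈ −$467 billion.

−$467 billion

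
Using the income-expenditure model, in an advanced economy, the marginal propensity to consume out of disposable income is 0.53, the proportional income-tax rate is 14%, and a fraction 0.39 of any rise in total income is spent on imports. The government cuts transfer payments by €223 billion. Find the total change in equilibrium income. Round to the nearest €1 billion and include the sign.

The transfer change shifts disposable income by −€223 billion, so first-round consumption changes by c·ΔTR = 0.53 × (−€223 billion) = −€118.19 billion.
Expenditure multiplier = 1/(1 − c(1−t) + m) = 1/(1 − 0.53×0.86 + 0.39) = 1/0.9342 ≈ 1.07.
The transfer multiplier is c × k ≈ 0.567, so ΔY = k × (c·ΔTR) = (−€118.19 billion) / 0.9342 ≈ −€127 billion.

−€127 billion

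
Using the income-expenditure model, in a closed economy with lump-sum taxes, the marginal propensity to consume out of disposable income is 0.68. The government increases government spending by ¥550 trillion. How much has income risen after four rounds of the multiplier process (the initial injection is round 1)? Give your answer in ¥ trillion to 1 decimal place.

Round 1 adds ΔG = ¥550 trillion; each later round is MPC = 0.68 times the previous.
After 4 rounds: 550 + 374 + 254.32 + 172.9376 = ΔG·(1 − c^4)/(1 − c) = 550 × (1 − 0.21381376)/0.32 ≈ ¥1,351.3 trillion.

¥1,351.3 trillion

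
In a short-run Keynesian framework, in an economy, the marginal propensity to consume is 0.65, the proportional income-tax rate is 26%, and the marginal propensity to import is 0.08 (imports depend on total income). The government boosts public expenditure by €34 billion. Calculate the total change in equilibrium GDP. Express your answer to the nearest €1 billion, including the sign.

+€57 billion

Spending multiplier = 1/(1 − c(1−t) + m) = 1/(1 − 0.65×0.74 + 0.08) = 1/0.599 ≈ 1.669.
ΔY = k × ΔG = (+€34 billion) / 0.599 ≈ +€57 billion.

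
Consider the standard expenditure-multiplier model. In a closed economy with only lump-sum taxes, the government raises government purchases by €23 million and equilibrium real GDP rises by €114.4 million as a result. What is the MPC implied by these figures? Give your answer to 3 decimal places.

0.799

Implied spending multiplier k = ΔY/ΔG = 114.4/23 ≈ 4.9739.
Since k = 1/(1 − MPC), MPC = 1 − 1/k = 1 − ΔG/ΔY = 1 − 23/114.4 ≈ 0.799.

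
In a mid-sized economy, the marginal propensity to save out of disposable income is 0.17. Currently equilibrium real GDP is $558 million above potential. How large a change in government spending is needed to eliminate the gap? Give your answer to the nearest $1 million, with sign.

MPC = 1 − MPS = 1 − 0.17 = 0.83.
Spending multiplier = 1/(1 − MPC) = 1/(1 − 0.83) = 1/0.17 ≈ 5.882.
Need ΔY = −$558 million, so ΔG = ΔY/k = (−$558 million) × 0.17 ≈ −$95 million.
The government should cut government spending by $95 million.

−$95 million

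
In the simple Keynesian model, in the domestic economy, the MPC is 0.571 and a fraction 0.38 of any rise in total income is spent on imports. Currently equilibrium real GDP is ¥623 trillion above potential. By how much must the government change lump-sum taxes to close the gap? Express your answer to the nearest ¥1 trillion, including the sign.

+¥883 trillion

Spending multiplier = 1/(1 − c + m) = 1/(1 − 0.571 + 0.38) = 1/0.809 ≈ 1.236.
Tax multiplier = −c·k = −0.571/0.809 ≈ −0.706. Need ΔY = −¥623 trillion, so ΔT = ΔY/(−c·k) = −(−¥623 trillion) × 0.809 / 0.571 ≈ +¥883 trillion.
The government should raise lump-sum taxes by ¥883 trillion.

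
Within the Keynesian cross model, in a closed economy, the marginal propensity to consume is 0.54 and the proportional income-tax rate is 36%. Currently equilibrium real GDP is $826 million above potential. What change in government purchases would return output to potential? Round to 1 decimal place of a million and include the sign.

Spending multiplier = 1/(1 − c(1−t)) = 1/(1 − 0.54×0.64) = 1/0.6544 ≈ 1.528.
Need ΔY = −$826 million, so ΔG = ΔY/k = (−$826 million) × 0.6544 ≈ −$540.5 million.
The government should cut government purchases by $540.5 million.

−$540.5 million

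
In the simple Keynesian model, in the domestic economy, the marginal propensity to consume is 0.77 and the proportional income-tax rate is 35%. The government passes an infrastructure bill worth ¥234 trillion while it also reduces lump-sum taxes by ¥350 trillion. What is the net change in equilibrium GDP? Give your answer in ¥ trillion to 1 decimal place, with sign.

Expenditure multiplier = 1/(1 − c(1−t)) = 1/(1 − 0.77×0.65) = 1/0.4995 ≈ 2.002.
ΔG contributes k·ΔG = (+¥234 trillion) / 0.4995 ≈ +¥468.5 trillion.
ΔT of −¥350 trillion changes first-round spending by −c·ΔT = +¥269.5 trillion, contributing k·(−c·ΔT) = (+¥269.5 trillion) / 0.4995 ≈ +¥539.5 trillion.
Net ΔY = k(ΔG − c·ΔT) = (+¥503.5 trillion) / 0.4995 ≈ +¥1,008 trillion.

+¥1,008.0 trillion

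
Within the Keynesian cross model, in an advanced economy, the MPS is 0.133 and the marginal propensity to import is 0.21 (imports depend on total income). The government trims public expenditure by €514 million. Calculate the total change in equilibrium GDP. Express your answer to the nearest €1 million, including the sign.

−€1,499 million

MPC = 1 − MPS = 1 − 0.133 = 0.867.
Government-spending multiplier = 1/(1 − c + m) = 1/(1 − 0.867 + 0.21) = 1/0.343 ≈ 2.915.
ΔY = k × ΔG = (−€514 million) / 0.343 ≈ −€1,499 million.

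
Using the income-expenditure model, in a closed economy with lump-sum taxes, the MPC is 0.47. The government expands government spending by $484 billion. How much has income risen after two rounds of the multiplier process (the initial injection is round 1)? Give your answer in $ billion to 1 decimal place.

$711.5 billion

Round 1 adds ΔG = $484 billion; each later round is MPC = 0.47 times the previous.
After 2 rounds: 484 + 227.48 = ΔG·(1 − c^2)/(1 − c) = 484 × (1 − 0.2209)/0.53 ≈ $711.5 billion.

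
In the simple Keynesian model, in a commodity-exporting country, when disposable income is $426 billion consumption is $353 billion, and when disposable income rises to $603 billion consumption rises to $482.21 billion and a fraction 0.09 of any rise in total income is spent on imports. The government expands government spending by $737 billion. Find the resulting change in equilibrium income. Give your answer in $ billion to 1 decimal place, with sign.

+$2,047.2 billion

MPC = ΔC/ΔYd = (482.21 − 353)/(603 − 426) = 129.21/177 = 0.73.
Spending multiplier = 1/(1 − c + m) = 1/(1 − 0.73 + 0.09) = 1/0.36 ≈ 2.778.
ΔY = k × ΔG = (+$737 billion) / 0.36 ≈ +$2,047.2 billion.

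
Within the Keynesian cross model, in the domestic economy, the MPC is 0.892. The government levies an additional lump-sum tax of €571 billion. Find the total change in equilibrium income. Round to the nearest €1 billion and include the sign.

A lump-sum tax change of +€571 billion shifts disposable income by −€571 billion; first-round consumption changes by −c × ΔT = −0.892 × (+€571 billion) = −€509.332 billion.
Expenditure multiplier = 1/(1 − MPC) = 1/(1 − 0.892) = 1/0.108 ≈ 9.259.
The tax multiplier is −c × k ≈ −8.259, so ΔY = k × (−c·ΔT) = (−€509.332 billion) / 0.108 ≈ −€4,716 billion.

−€4,716 billion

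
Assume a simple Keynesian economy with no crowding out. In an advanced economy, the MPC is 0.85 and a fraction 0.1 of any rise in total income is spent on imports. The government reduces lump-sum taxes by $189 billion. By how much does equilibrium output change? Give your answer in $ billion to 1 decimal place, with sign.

+$642.6 billion

A lump-sum tax change of −$189 billion shifts disposable income by +$189 billion; first-round consumption changes by −c × ΔT = −0.85 × (−$189 billion) = +$160.65 billion.
Expenditure multiplier = 1/(1 − c + m) = 1/(1 − 0.85 + 0.1) = 1/0.25 = 4.
The tax multiplier is −c × k = −3.4, so ΔY = k × (−c·ΔT) = (+$160.65 billion) / 0.25 = +$642.6 billion.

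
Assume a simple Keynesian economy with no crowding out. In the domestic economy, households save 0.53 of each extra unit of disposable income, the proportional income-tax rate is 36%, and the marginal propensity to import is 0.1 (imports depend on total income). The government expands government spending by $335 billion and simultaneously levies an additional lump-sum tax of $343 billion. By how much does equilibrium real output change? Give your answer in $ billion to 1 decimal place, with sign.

+$217.5 billion

MPC = 1 − MPS = 1 − 0.53 = 0.47.
Expenditure multiplier = 1/(1 − c(1−t) + m) = 1/(1 − 0.47×0.64 + 0.1) = 1/0.7992 ≈ 1.251.
ΔG contributes k·ΔG = (+$335 billion) / 0.7992 ≈ +$419.2 billion.
ΔT of +$343 billion changes first-round spending by −c·ΔT = −$161.21 billion, contributing k·(−c·ΔT) = (−$161.21 billion) / 0.7992 ≈ −$201.7 billion.
Net ΔY = k(ΔG − c·ΔT) = (+$173.79 billion) / 0.7992 ≈ +$217.5 billion.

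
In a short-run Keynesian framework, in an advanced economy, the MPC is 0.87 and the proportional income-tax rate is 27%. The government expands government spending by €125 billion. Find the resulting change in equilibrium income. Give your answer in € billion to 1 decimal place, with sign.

Expenditure multiplier = 1/(1 − c(1−t)) = 1/(1 − 0.87×0.73) = 1/0.3649 ≈ 2.74.
ΔY = k × ΔG = (+€125 billion) / 0.3649 ≈ +€342.6 billion.

+€342.6 billion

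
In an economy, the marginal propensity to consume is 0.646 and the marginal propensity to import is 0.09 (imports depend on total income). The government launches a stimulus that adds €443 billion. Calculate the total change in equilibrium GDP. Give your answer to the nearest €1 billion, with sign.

+€998 billion

Government-spending multiplier = 1/(1 − c + m) = 1/(1 − 0.646 + 0.09) = 1/0.444 ≈ 2.252.
ΔY = k × ΔG = (+€443 billion) / 0.444 ≈ +€998 billion.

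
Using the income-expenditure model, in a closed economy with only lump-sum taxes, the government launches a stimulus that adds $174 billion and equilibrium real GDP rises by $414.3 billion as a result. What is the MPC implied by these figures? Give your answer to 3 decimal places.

0.580

Implied spending multiplier k = ΔY/ΔG = 414.3/174 ≈ 2.381.
Since k = 1/(1 − MPC), MPC = 1 − 1/k = 1 − ΔG/ΔY = 1 − 174/414.3 ≈ 0.580.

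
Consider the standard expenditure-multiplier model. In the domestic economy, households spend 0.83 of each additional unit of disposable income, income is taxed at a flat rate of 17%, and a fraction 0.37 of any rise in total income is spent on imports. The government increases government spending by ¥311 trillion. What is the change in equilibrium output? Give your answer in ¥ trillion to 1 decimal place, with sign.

+¥456.6 trillion

Expenditure multiplier = 1/(1 − c(1−t) + m) = 1/(1 − 0.83×0.83 + 0.37) = 1/0.6811 ≈ 1.468.
ΔY = k × ΔG = (+¥311 trillion) / 0.6811 ≈ +¥456.6 trillion.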